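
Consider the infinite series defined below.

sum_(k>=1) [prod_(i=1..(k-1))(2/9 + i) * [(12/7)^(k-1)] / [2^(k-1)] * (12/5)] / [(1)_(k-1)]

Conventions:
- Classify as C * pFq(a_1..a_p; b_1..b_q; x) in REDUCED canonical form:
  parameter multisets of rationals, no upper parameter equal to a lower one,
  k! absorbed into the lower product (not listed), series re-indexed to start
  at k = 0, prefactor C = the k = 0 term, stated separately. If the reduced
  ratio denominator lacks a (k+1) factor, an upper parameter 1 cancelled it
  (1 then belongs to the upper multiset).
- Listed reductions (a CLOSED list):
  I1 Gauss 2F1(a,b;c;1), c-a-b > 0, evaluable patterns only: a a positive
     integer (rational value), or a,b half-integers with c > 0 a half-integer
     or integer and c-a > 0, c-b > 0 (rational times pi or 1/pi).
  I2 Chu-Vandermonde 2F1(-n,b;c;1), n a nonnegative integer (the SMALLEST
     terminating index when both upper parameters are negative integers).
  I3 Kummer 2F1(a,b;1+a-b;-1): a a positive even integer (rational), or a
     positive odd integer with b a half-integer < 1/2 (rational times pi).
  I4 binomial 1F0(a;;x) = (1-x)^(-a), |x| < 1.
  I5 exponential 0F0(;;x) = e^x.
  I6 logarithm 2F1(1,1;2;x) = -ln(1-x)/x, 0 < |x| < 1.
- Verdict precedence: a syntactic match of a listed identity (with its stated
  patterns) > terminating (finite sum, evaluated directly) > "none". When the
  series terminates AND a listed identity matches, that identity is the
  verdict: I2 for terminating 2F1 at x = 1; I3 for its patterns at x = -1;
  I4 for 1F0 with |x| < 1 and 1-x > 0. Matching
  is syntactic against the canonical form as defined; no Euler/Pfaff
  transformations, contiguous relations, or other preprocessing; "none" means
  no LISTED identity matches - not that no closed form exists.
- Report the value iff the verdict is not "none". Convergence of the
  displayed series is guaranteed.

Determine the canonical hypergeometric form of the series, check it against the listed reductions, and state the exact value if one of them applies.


Canonical form: C = 12/5 times 1F0 with upper {11/9}, lower {-}, x = 6/7. Verdict (x = 6/7): the binomial series (I4) applies (the 1F0 binomial series: exponent -11/9, x = 6/7). Exact value: (12/5) * (1/7)^(-11/9).

Key observation: t_0 being 12/5, the two k-th powers (C = 12/5) combine into one argument.
Ratio: r(k) = (6/7) * (k+11/9) / [(k+1)] - poly over poly, x = (6/7) from leading terms; C = 12/5 at k = 0.


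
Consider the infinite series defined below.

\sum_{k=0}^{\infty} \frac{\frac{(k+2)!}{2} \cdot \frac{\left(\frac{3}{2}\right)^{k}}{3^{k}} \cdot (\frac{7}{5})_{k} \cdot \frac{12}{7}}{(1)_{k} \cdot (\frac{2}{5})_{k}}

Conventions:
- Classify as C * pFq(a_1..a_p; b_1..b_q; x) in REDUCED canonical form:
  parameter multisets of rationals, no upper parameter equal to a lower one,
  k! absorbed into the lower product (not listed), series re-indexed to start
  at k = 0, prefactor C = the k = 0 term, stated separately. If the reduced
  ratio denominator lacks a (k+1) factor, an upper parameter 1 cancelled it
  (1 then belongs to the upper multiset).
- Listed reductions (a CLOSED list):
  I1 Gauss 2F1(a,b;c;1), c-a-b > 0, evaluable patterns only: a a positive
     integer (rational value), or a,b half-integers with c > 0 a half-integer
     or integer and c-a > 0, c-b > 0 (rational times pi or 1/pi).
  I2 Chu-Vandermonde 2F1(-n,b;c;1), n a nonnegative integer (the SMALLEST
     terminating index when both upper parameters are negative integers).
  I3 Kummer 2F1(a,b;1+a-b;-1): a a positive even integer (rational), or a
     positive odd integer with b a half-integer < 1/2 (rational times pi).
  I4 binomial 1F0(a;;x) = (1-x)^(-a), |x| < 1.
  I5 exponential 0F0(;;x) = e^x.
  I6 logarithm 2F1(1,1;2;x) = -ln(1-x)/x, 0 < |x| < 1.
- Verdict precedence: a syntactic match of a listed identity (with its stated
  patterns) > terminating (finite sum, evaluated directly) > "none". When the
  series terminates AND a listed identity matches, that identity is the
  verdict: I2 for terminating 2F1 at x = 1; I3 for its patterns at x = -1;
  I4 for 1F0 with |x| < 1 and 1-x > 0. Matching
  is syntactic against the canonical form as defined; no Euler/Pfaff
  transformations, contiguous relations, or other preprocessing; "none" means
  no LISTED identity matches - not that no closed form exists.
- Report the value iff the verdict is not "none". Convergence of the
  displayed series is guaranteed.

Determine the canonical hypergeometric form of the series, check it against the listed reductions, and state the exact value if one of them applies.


Canonical form: C = \frac{12}{7} times 2F1 with upper {\frac{7}{5}, 3}, lower {\frac{2}{5}}, x = \frac{1}{2}. Verdict: no listed reduction: x = \frac{1}{2} and upper {\frac{7}{5}, 3} fail every I1-I6 pattern.

Key observation: t_0 being \frac{12}{7}, the factorial ratio (C = 12/7, x = 1/2) (k+a-1)!/(a-1)! is a rising factorial (a)_k.
Consecutive-term ratio: r(k) = \frac{1}{2} * (k+\frac{7}{5}) (k+3) / [(k+\frac{2}{5}) (k+1)] - rational in k. x = \frac{1}{2}; t_0 = \frac{12}{7}; negate the roots.


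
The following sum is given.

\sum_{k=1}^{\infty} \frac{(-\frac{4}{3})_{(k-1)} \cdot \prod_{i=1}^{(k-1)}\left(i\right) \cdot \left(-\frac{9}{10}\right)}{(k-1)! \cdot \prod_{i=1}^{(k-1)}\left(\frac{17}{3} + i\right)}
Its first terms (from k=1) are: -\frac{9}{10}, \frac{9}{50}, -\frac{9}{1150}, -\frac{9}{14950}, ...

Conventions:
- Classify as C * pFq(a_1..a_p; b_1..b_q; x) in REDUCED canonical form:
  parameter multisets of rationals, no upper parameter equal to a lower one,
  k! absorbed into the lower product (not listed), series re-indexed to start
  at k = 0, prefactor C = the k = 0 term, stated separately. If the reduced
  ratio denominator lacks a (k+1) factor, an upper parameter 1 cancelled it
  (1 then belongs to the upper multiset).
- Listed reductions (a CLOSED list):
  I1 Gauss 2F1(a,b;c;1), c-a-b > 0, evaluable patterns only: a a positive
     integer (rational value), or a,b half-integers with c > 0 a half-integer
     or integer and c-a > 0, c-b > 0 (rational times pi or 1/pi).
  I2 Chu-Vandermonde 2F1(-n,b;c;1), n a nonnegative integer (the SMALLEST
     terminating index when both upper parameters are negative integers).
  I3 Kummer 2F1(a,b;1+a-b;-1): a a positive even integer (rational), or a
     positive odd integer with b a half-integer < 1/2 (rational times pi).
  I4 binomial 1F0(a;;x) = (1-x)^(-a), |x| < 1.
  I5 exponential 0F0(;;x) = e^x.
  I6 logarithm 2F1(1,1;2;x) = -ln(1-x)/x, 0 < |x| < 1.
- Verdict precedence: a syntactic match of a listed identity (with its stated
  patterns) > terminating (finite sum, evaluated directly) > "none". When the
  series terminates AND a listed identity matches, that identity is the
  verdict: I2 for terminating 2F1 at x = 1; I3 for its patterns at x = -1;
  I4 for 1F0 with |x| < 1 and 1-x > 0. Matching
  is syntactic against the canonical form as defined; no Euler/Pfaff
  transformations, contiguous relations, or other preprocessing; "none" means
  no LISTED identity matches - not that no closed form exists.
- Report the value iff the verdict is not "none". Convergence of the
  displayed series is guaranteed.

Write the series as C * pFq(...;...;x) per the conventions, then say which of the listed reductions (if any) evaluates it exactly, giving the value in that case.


At argument 1: a 2F1 with upper {-\frac{4}{3}, 1}, lower {\frac{20}{3}}, scaled by C = -\frac{9}{10}. Verdict: the Gauss summation I1 matches (x = 1: the Gamma ratio telescopes since c-a-b = 7 > 0 and a = 1 in Z>0). Exact value: -\frac{51}{70}.

Key observation: t_0 being -\frac{9}{10}, the lower running product (prefactor -9/10) is a rising factorial.
Consecutive-term ratio: r(k) = 1 * (k-\frac{4}{3}) (k+1) / [(k+\frac{20}{3}) (k+1)] - rational; roots negated = parameters, x = 1, C = -\frac{9}{10}.


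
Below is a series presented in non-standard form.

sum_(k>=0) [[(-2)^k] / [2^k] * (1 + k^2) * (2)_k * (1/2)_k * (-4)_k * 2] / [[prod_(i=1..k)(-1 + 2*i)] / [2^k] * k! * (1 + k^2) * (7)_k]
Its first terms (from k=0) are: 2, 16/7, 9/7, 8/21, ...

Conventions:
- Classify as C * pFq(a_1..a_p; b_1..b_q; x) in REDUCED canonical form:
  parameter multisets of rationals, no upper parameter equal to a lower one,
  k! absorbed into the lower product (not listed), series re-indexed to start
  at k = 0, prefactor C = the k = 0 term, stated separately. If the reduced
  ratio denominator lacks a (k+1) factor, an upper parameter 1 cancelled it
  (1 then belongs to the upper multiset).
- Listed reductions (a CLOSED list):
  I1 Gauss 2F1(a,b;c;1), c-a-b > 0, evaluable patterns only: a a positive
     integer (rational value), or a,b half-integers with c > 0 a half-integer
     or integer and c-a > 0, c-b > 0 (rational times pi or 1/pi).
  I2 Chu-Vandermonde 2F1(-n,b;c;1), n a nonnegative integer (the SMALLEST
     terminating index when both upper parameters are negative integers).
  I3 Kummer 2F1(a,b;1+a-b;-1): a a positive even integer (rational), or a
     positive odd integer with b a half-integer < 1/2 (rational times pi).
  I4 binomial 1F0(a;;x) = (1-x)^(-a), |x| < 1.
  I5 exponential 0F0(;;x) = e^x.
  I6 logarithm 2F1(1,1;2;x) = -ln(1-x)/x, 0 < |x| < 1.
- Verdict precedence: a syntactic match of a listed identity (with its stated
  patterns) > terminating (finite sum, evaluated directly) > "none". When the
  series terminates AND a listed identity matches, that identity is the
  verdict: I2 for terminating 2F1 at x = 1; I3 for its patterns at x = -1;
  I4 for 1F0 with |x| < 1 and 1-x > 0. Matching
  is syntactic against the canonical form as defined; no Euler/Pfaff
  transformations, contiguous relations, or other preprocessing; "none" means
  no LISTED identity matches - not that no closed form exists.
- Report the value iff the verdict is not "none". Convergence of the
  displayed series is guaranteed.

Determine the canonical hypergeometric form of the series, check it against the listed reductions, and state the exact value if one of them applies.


The tell: x = (-1) and the parameter 1/2 appears in both the upper and lower lists and cancels (alongside the other common factor).
Step ratio: r(k) = (-1) * (k-4) (k+2) / [(k+7) (k+1)] - rational in k. x = (-1); t_0 = 2; negate the roots.

Canonical form: C = 2 times 2F1 with upper {-4, 2}, lower {7}, x = -1. Verdict (x = -1): Kummer (I3) applies (x = -1; c = 7 equals 1+a-b for upper {-4, 2}: listed pattern). Value: 6.


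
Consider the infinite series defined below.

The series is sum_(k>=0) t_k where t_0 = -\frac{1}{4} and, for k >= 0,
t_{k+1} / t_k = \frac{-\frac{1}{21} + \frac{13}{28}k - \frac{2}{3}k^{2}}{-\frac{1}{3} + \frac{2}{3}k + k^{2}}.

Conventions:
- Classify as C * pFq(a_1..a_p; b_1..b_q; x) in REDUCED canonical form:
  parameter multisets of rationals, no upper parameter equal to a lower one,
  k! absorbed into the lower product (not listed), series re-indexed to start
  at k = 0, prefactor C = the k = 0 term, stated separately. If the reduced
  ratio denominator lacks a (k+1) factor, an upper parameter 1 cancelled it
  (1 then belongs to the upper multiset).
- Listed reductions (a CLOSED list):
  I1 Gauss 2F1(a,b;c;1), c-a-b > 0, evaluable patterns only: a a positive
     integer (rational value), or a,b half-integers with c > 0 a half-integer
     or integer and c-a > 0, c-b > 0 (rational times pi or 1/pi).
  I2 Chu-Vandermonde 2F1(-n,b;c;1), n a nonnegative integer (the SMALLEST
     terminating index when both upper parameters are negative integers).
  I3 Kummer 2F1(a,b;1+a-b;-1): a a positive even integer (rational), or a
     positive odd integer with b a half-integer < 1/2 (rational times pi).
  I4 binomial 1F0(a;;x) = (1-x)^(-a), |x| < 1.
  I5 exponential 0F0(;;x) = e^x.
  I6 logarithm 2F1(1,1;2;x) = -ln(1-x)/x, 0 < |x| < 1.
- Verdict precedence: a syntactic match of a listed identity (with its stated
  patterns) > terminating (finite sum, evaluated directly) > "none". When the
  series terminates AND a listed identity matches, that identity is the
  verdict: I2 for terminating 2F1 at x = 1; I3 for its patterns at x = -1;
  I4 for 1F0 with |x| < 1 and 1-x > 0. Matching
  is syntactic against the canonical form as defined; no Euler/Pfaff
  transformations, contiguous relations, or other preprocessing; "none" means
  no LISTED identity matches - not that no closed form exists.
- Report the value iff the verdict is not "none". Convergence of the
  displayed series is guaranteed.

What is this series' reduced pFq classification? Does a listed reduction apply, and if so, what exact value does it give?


At argument -\frac{2}{3}: a 2F1 with upper {-\frac{4}{7}, -\frac{1}{8}}, lower {-\frac{1}{3}}, scaled by C = -\frac{1}{4}. Verdict: no listed reduction: x = -\frac{2}{3} and upper {-\frac{4}{7}, -\frac{1}{8}} fail every I1-I6 pattern.

The tell: t_0 being -\frac{1}{4}, factor the ratio over Q (C = -1/4): negated roots = parameters.
Term ratio: r(k) = -\frac{2}{3} * (k-\frac{4}{7}) (k-\frac{1}{8}) / [(k-\frac{1}{3}) (k+1)] - poly over poly, x = -\frac{2}{3} from leading terms; C = -\frac{1}{4} at k = 0.


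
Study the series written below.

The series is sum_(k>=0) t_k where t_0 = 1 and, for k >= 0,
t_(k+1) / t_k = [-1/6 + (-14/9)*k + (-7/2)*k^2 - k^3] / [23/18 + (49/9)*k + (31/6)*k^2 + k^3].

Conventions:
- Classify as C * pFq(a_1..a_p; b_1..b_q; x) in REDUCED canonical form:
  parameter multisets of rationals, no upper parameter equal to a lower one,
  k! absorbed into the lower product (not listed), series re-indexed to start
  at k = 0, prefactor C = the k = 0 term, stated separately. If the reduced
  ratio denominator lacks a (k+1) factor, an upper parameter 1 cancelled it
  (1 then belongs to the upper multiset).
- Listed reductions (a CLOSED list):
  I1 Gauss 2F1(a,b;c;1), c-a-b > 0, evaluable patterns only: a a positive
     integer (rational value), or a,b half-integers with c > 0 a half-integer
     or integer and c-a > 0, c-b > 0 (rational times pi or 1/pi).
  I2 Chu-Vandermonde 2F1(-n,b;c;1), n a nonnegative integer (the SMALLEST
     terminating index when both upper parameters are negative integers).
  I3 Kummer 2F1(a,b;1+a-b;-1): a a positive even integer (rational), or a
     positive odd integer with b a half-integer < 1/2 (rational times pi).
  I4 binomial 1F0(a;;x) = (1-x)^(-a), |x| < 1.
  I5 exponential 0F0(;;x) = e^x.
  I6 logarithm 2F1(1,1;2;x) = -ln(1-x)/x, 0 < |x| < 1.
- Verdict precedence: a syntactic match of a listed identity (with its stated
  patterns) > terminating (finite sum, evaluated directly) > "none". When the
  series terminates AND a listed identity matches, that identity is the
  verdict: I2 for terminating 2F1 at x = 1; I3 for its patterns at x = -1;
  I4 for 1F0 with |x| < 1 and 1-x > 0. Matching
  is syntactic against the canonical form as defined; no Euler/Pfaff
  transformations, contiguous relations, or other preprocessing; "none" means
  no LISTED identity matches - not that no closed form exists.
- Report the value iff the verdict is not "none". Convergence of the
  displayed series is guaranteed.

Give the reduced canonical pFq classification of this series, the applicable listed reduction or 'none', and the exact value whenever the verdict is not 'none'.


With C = 1: the canonical form is 2F1(1/6, 3; 23/6; -1). Verdict: none. No listed pattern accepts 2F1(1/6, 3; 23/6; -1).

Key observation: t_0 = 1 here, and the parameter 1/3 appears in both the upper and lower lists and cancels.
Adjacent-term ratio: r(k) = (-1) * (k+1/6) (k+3) / [(k+23/6) (k+1)] - rational in k, leading ratio (-1); with t_0 = 1, classification follows.


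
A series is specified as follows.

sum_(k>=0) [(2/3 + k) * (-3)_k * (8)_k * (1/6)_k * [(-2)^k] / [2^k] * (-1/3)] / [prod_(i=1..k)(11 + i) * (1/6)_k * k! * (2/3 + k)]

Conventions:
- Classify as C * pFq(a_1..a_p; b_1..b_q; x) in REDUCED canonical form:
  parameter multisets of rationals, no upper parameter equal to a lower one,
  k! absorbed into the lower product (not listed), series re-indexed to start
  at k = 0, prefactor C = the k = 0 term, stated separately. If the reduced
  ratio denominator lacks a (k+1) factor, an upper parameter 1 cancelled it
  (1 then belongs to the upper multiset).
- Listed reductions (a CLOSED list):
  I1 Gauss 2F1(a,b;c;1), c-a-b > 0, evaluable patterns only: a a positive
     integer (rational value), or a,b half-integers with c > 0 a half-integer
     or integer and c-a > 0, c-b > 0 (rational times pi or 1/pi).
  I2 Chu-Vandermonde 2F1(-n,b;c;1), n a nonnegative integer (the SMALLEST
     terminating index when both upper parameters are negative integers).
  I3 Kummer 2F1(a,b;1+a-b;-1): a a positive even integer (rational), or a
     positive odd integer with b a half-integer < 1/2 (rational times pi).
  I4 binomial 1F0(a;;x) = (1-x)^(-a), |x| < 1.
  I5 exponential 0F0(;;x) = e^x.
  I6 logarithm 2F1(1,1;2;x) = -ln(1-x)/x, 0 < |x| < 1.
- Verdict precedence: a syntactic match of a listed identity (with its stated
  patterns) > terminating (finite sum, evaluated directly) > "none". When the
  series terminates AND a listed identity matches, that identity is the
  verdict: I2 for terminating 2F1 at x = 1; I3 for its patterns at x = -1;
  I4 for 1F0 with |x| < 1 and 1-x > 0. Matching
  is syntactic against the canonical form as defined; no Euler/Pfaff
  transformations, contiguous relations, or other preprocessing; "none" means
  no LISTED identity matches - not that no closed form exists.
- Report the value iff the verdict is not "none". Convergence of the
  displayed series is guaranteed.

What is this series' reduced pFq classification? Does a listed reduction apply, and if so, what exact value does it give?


The series (x = -1) is 2F1: upper {-3, 8}, lower {12}, prefactor -1/3. Verdict at x = -1: Kummer (I3) matches (x = -1; c = 12 equals 1+a-b for upper {-3, 8}: listed pattern). Sum: -11/7.

Key observation: t_0 being -1/3, the two k-th powers (C = -1/3, x = -1) combine into one argument.
Ratio: r(k) = (-1) * (k-3) (k+8) / [(k+12) (k+1)] - rational in k, leading ratio (-1); with t_0 = -1/3, classification follows.


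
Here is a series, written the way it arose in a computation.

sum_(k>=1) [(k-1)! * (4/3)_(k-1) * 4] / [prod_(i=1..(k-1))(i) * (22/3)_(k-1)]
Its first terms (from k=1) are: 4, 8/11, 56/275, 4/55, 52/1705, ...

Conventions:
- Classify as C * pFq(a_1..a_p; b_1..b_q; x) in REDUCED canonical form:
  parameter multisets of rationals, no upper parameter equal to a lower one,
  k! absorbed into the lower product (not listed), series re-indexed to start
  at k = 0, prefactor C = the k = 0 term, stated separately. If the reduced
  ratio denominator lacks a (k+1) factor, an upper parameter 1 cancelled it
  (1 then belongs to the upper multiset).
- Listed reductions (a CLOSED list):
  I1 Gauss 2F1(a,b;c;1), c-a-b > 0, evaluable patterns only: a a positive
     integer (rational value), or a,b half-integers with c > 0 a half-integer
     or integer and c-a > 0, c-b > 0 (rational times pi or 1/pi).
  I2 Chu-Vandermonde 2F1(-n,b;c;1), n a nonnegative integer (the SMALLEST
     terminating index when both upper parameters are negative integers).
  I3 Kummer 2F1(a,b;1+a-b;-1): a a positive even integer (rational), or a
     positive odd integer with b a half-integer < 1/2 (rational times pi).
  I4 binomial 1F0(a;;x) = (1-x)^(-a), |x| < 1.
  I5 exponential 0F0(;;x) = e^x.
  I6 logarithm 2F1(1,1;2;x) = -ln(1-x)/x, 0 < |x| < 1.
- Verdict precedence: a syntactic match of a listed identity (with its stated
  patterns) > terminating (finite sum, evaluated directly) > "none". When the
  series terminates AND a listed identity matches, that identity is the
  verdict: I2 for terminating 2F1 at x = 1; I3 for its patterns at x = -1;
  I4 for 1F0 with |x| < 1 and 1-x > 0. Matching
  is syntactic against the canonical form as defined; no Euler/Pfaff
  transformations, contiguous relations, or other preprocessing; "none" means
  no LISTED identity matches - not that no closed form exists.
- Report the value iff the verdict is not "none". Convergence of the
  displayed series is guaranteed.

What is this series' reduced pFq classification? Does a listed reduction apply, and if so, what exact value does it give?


Classification (C = 4): 2F1 with upper {1, 4/3}, lower {22/3}, argument x = 1. Verdict: Gauss (I1, integer-parameter pattern) applies (x = 1: the Gamma ratio telescopes since c-a-b = 5 > 0 and a = 1 in Z>0). Exact value: 76/15.

The tell: from the first term 4: the product of the first k integers (C = 4) is k!.
Adjacent-term ratio: r(k) = 1 * (k+1) (k+4/3) / [(k+22/3) (k+1)] - poly over poly, x = 1 from leading terms; C = 4 at k = 0.


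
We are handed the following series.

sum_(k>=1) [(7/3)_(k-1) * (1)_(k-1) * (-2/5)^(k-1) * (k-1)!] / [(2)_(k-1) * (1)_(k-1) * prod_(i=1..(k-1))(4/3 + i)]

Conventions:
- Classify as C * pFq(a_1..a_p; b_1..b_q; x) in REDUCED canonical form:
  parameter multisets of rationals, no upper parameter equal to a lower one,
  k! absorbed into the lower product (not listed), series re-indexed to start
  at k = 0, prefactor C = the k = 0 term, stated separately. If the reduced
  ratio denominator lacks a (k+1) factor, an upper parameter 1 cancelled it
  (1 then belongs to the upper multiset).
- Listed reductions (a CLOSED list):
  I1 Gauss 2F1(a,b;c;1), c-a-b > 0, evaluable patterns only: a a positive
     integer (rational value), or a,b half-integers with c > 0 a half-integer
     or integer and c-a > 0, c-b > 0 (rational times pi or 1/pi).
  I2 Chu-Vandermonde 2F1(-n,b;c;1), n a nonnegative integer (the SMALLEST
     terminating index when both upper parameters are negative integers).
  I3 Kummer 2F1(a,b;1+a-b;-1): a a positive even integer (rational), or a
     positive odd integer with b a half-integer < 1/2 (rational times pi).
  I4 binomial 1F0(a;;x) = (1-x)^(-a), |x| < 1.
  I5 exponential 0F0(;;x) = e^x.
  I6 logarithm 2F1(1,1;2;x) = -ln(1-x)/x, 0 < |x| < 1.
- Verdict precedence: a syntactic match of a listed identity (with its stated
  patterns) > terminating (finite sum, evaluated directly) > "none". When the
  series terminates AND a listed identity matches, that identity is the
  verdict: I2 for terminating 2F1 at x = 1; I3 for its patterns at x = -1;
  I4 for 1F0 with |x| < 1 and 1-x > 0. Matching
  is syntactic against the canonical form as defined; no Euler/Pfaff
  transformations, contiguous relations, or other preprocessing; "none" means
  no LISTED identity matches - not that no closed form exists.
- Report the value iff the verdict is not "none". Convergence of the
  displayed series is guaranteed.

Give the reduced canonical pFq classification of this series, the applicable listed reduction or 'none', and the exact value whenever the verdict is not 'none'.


At argument -2/5: a 2F1 with upper {1, 1}, lower {2}, scaled by C = 1. Verdict: the logarithmic series (I6) matches (the logarithm: parameters (1,1;2), x = -2/5). Its exact value is (5/2) * ln(7/5).

Structural cue: from the first term 1: (1)_k (prefactor 1) is k! itself.
Consecutive-term ratio: r(k) = (-2/5) * (k+1) (k+1) / [(k+2) (k+1)] - rational in k. x = (-2/5); t_0 = 1; negate the roots.


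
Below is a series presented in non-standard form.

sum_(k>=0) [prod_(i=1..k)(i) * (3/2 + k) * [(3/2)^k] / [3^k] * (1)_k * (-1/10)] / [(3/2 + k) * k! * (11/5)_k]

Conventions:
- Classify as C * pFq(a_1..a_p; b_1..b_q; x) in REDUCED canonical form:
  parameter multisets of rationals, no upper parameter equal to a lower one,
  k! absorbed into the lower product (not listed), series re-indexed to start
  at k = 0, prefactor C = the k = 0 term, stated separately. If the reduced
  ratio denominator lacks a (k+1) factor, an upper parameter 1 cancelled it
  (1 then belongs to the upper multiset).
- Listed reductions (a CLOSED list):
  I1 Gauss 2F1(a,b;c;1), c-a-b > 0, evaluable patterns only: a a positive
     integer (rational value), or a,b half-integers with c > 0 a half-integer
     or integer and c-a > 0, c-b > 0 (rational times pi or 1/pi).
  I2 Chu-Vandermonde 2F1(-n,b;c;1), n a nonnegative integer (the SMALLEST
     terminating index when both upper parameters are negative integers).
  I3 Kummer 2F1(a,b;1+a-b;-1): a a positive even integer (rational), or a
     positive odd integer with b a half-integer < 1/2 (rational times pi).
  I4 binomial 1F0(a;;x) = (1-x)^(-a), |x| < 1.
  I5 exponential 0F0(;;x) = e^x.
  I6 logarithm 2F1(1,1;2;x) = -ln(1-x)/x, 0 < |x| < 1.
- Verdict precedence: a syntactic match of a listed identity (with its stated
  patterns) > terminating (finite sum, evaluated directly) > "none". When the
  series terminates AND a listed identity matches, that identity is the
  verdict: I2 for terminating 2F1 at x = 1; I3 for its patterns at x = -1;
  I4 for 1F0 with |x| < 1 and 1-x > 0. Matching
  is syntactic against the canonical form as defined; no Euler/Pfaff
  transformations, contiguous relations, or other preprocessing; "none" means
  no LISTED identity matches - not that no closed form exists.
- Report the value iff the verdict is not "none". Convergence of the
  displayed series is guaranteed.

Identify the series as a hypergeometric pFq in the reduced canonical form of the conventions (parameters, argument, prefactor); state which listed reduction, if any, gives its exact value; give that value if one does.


This is -1/10 * 2F1(1, 1; 11/5; 1/2) in reduced canonical form. Verdict: none. No listed pattern accepts 2F1(1, 1; 11/5; 1/2).

Key observation: from the first term -1/10: the two k-th powers (prefactor -1/10) combine into one argument.
Ratio: r(k) = (1/2) * (k+1) (k+1) / [(k+11/5) (k+1)] - rational; roots negated = parameters, x = (1/2), C = -1/10.


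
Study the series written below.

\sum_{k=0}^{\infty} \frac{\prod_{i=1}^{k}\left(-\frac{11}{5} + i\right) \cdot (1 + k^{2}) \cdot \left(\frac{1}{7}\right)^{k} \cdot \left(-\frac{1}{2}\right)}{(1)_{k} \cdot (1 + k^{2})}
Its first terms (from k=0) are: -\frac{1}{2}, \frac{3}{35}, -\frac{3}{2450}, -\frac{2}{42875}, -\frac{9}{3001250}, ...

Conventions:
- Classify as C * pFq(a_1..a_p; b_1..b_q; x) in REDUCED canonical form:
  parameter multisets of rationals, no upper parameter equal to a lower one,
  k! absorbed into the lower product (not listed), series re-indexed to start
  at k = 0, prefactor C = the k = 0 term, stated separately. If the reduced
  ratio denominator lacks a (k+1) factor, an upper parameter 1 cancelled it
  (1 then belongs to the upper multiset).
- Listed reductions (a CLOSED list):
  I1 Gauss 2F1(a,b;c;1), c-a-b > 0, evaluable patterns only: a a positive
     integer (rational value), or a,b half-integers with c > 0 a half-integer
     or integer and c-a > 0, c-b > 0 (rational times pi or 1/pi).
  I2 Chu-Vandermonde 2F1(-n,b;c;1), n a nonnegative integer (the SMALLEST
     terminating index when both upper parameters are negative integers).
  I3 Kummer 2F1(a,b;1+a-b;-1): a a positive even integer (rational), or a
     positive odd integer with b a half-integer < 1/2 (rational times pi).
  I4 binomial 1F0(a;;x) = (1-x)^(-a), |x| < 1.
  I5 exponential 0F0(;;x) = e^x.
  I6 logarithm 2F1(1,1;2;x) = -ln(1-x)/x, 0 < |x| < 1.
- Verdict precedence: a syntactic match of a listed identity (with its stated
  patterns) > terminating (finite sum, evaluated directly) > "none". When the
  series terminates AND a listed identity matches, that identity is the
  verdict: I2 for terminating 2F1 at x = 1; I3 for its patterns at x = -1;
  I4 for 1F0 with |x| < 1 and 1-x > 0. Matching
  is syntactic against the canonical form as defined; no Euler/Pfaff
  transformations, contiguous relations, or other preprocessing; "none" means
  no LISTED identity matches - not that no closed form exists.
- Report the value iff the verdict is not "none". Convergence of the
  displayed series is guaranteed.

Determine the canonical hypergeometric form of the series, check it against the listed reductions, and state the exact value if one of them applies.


The series (x = \frac{1}{7}) is 1F0: upper {-\frac{6}{5}}, lower {-}, prefactor -\frac{1}{2}. Verdict: binomial (I4) matches (the 1F0 binomial series: exponent 6/5, x = \frac{1}{7}). Exact value: \left(-\frac{1}{2}\right) \cdot \left(\frac{6}{7}\right)^{\frac{6}{5}}.

First insight: with t_0 = -\frac{1}{2}, the running product (C = -1/2, x = 1/7) telescopes to a rising factorial.
Term ratio: r(k) = \frac{1}{7} * (k-\frac{6}{5}) / [(k+1)] - poly over poly, x = \frac{1}{7} from leading terms; C = -\frac{1}{2} at k = 0.


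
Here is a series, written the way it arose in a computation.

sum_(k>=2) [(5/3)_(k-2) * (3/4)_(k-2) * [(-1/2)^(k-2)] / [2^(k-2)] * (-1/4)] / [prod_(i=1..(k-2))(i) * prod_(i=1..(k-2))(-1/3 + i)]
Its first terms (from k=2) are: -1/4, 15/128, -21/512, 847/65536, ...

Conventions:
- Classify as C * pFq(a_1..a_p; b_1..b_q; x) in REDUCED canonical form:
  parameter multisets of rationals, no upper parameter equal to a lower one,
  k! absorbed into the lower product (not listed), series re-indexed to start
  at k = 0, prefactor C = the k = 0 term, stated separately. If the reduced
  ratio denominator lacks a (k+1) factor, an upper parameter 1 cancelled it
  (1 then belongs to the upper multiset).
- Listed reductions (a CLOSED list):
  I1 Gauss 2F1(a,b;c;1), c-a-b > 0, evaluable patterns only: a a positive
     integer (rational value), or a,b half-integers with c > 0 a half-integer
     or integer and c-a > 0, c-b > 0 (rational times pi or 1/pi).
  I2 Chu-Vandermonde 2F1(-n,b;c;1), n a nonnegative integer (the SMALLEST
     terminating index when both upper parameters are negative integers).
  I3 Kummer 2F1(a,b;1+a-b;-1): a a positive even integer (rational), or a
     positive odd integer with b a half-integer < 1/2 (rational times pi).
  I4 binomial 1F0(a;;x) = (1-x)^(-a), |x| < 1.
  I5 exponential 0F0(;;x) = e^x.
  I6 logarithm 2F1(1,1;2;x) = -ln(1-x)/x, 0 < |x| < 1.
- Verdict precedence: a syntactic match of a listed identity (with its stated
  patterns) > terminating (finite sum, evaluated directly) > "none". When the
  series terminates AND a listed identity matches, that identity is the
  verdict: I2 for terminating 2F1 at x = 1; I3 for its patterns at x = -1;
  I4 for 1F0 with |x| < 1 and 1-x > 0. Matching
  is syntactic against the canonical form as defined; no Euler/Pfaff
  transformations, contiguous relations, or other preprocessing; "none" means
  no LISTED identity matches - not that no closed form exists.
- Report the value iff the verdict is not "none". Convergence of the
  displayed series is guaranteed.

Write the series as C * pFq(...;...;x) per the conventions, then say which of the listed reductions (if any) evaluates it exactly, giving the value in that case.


Key observation: from the first term -1/4: the product of the first k integers (prefactor -1/4) is k!.
Step ratio: r(k) = (-1/4) * (k+3/4) (k+5/3) / [(k+2/3) (k+1)] ; factor over Q: parameters, x = (-1/4), and C = -1/4.

The series (x = -1/4) is 2F1: upper {3/4, 5/3}, lower {2/3}, prefactor -1/4. Verdict: none - this 2F1 at x = -1/4 matches no listed pattern, and upper {3/4, 5/3} holds no stopper.


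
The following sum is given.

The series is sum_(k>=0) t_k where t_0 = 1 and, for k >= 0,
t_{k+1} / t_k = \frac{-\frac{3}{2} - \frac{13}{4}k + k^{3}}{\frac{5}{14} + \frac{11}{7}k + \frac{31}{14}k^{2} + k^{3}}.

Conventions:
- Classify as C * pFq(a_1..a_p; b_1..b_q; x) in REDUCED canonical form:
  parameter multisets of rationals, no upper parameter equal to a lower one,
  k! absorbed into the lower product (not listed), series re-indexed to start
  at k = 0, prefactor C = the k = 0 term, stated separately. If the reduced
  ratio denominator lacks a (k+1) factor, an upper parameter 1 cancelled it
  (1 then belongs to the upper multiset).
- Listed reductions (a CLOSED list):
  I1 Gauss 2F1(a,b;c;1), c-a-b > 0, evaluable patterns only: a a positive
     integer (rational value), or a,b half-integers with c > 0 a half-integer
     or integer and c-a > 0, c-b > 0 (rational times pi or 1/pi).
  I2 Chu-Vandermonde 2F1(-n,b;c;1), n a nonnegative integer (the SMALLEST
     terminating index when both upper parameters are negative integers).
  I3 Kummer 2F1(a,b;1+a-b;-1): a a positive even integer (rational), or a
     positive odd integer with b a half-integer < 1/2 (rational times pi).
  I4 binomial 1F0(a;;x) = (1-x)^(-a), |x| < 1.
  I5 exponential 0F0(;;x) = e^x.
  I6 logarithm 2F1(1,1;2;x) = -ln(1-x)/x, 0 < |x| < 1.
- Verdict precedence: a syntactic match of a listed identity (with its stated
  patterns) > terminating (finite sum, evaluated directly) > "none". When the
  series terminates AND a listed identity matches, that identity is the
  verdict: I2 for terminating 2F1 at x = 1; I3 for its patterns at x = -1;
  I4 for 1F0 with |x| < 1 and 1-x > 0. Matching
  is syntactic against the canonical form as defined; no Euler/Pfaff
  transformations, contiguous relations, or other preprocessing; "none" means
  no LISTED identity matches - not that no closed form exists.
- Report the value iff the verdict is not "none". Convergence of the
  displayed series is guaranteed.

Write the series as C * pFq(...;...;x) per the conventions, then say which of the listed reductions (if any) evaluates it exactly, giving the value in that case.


The series (x = 1) is 2F1: upper {-2, \frac{3}{2}}, lower {\frac{5}{7}}, prefactor 1. Verdict: Chu-Vandermonde (I2) applies (terminating 2F1 at x = 1 with n = 2, b = 3/2, c = \frac{5}{7}). Its exact value is -\frac{11}{80}.

Key observation: with t_0 = 1, roots of the ratio polynomials (C = 1, x = 1) are the negated parameters.
Step ratio: r(k) = 1 * (k-2) (k+\frac{3}{2}) / [(k+\frac{5}{7}) (k+1)] - rational in k, leading ratio 1; with t_0 = 1, classification follows.


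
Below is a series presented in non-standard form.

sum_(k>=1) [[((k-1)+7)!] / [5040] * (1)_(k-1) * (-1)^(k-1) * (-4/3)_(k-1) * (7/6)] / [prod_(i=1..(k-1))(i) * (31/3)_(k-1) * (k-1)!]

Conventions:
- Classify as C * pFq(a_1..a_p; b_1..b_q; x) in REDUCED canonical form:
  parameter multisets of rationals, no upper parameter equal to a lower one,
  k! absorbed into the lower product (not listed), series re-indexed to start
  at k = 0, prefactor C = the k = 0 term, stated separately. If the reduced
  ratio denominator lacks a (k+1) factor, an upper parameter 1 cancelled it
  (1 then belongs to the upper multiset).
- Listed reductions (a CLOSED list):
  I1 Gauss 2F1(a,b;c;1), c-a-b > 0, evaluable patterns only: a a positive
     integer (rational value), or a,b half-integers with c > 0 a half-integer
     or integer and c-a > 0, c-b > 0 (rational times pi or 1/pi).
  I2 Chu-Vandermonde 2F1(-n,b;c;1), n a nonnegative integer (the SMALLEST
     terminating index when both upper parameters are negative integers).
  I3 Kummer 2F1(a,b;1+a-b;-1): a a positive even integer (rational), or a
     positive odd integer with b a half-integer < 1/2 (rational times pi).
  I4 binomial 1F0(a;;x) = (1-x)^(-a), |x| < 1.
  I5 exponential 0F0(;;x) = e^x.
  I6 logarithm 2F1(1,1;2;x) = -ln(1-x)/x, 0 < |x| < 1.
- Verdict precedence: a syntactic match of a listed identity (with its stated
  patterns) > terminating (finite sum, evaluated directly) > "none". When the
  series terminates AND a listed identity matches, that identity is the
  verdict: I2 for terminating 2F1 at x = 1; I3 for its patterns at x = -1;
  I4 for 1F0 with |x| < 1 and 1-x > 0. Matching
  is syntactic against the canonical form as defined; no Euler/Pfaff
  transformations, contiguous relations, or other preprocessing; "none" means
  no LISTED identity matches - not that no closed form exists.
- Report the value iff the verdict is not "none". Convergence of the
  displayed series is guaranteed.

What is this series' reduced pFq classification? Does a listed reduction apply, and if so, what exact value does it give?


At argument -1: a 2F1 with upper {-4/3, 8}, lower {31/3}, scaled by C = 7/6. Verdict: Kummer (I3) matches (x = -1; c = 31/3 equals 1+a-b for upper {-4/3, 8}: listed pattern). Hence: 7315/2916.

Key observation: t_0 being 7/6, the product of the first k integers (C = 7/6, x = -1) is k!.
Consecutive-term ratio: r(k) = (-1) * (k-4/3) (k+8) / [(k+31/3) (k+1)] - rational; roots negated = parameters, x = (-1), C = 7/6.


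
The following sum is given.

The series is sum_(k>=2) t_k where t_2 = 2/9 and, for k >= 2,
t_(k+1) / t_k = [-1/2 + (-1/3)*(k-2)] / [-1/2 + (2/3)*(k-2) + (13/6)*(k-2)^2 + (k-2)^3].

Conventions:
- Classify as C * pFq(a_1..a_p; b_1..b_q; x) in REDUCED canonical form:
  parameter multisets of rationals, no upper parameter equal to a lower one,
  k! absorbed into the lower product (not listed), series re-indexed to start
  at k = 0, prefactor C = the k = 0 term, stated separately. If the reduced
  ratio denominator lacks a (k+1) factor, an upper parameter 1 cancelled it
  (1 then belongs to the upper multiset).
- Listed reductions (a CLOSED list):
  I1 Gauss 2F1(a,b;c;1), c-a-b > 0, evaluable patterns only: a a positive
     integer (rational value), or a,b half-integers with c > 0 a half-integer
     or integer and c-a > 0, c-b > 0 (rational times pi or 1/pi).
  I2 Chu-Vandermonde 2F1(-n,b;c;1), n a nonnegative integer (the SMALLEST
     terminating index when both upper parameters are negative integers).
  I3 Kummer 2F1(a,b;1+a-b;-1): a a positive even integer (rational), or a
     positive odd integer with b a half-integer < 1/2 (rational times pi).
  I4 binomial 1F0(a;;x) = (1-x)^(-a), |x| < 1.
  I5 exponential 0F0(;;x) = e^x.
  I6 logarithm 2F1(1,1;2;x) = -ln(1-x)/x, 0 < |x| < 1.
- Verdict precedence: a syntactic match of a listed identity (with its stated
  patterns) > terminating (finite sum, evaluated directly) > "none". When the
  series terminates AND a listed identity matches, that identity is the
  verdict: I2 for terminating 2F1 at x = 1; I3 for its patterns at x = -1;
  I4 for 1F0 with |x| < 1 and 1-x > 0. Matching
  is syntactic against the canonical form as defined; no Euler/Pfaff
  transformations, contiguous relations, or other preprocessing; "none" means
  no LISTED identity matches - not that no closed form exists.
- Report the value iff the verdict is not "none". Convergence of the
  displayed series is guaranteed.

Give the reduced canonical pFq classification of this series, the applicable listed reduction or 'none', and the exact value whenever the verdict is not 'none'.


The series (x = -1/3) is 0F1: upper {-}, lower {-1/3}, prefactor 2/9. Verdict: none here - no I1-I6 shape fits x = -1/3 with lower {-1/3}.

Key observation: x = (-1/3) and roots of the ratio polynomials (C = 2/9, x = -1/3) are the negated parameters.
Adjacent-term ratio: r(k) = (-1/3) * 1 / [(k-1/3) (k+1)] ; factor over Q: parameters, x = (-1/3), and C = 2/9.


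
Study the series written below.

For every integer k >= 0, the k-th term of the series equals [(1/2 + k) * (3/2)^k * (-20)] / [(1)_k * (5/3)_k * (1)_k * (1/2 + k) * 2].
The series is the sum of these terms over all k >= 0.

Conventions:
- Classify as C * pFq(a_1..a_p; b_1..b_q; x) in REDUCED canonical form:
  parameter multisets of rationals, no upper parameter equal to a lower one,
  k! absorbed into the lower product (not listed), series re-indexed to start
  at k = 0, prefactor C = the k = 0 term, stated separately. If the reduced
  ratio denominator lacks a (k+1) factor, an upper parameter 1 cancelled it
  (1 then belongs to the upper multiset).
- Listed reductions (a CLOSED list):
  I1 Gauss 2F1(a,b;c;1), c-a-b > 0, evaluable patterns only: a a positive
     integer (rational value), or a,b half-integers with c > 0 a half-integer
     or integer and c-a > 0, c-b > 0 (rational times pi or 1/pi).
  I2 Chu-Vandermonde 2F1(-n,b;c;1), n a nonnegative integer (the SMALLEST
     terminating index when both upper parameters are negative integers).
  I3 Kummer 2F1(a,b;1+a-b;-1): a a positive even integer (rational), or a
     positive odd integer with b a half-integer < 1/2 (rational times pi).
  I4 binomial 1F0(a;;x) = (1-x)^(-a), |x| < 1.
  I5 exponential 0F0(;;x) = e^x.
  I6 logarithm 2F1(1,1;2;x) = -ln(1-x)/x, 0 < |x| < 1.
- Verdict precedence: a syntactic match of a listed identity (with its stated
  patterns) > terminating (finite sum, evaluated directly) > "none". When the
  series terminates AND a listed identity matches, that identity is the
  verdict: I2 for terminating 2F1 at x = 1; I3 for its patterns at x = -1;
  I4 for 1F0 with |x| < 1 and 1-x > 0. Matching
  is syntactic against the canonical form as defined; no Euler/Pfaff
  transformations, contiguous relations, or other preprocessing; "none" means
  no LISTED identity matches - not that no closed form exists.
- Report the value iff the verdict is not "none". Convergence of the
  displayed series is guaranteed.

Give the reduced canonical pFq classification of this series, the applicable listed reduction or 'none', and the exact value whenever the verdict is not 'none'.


Prefactor -10, argument 3/2: 0F2 with upper {-} over lower {1, 5/3}. Verdict: none. A 0F2 with upper {-} fits none of I1-I6 at x = 3/2; the sum runs forever.

The tell: x = (3/2) and k + 1/2 divides numerator and denominator alike; C = -10 after cancelling.
Ratio: r(k) = (3/2) * 1 / [(k+1) (k+5/3) (k+1)] - rational; roots negated = parameters, x = (3/2), C = -10.
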